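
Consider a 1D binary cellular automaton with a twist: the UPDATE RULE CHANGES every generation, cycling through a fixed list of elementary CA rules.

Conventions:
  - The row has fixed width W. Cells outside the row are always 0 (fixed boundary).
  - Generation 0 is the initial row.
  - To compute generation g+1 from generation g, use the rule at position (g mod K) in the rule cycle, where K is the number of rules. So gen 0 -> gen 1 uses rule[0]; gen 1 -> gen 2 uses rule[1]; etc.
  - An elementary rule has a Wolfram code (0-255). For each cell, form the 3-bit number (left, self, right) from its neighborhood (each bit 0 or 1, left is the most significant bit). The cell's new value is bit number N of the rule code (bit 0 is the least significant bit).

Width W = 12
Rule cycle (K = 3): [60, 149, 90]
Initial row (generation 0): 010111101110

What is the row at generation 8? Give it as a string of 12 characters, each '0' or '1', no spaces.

Answer: 110111101011

Derivation:
Gen 0: 010111101110
Gen 1 (rule 60): 011100011001
Gen 2 (rule 149): 001011000101
Gen 3 (rule 90): 010011101000
Gen 4 (rule 60): 011010011100
Gen 5 (rule 149): 000011001011
Gen 6 (rule 90): 000111110011
Gen 7 (rule 60): 000100001010
Gen 8 (rule 149): 110111101011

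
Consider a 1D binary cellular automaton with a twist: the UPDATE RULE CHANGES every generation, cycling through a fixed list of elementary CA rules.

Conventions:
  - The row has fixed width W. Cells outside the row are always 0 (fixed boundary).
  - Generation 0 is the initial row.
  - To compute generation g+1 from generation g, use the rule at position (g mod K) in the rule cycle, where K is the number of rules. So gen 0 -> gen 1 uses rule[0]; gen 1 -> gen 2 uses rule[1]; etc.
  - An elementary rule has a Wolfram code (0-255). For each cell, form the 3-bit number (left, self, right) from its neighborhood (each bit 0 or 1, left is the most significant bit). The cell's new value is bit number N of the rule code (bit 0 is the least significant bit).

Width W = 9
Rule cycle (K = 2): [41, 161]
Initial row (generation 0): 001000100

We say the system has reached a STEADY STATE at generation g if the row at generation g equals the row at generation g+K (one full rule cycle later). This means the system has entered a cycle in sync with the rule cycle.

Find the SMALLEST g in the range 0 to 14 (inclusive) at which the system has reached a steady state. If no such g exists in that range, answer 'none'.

Answer: 0

Derivation:
Gen 0: 001000100
Gen 1 (rule 41): 100010001
Gen 2 (rule 161): 001000100
Gen 3 (rule 41): 100010001
Gen 4 (rule 161): 001000100
Gen 5 (rule 41): 100010001
Gen 6 (rule 161): 001000100
Gen 7 (rule 41): 100010001
Gen 8 (rule 161): 001000100
Gen 9 (rule 41): 100010001
Gen 10 (rule 161): 001000100
Gen 11 (rule 41): 100010001
Gen 12 (rule 161): 001000100
Gen 13 (rule 41): 100010001
Gen 14 (rule 161): 001000100
Gen 15 (rule 41): 100010001
Gen 16 (rule 161): 001000100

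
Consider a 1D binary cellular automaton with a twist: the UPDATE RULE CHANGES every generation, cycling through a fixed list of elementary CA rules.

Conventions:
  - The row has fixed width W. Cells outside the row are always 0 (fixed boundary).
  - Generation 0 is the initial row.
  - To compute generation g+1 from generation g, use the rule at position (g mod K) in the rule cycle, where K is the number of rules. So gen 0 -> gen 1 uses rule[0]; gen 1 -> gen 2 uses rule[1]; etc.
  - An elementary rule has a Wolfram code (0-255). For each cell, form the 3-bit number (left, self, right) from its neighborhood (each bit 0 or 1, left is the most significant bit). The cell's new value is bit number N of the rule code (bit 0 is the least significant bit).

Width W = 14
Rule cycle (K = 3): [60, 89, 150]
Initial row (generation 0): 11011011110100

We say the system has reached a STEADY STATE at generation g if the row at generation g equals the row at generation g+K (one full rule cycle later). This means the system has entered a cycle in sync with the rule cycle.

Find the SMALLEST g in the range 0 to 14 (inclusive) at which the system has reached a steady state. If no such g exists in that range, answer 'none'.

Answer: none

Derivation:
Gen 0: 11011011110100
Gen 1 (rule 60): 10110110001110
Gen 2 (rule 89): 00110111101011
Gen 3 (rule 150): 01000011001000
Gen 4 (rule 60): 01100010101100
Gen 5 (rule 89): 01111000001111
Gen 6 (rule 150): 10110100010110
Gen 7 (rule 60): 11101110011101
Gen 8 (rule 89): 10101011010100
Gen 9 (rule 150): 10101000010110
Gen 10 (rule 60): 11111100011101
Gen 11 (rule 89): 10000111010100
Gen 12 (rule 150): 11001010010110
Gen 13 (rule 60): 10101111011101
Gen 14 (rule 89): 00001001010100
Gen 15 (rule 150): 00011111010110
Gen 16 (rule 60): 00010000111101
Gen 17 (rule 89): 11001110100100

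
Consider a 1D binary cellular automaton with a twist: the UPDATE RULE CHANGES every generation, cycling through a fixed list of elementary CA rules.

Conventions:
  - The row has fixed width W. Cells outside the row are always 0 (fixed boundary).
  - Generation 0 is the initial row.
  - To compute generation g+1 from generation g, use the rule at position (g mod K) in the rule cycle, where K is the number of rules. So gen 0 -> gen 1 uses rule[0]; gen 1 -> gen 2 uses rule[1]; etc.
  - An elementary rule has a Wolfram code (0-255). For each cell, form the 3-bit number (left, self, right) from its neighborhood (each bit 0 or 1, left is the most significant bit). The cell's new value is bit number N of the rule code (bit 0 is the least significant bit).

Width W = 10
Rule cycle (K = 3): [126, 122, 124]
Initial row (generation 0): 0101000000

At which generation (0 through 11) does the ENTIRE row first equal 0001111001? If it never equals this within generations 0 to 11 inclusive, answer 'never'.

Answer: never

Derivation:
Gen 0: 0101000000
Gen 1 (rule 126): 1111100000
Gen 2 (rule 122): 1000110000
Gen 3 (rule 124): 1100111000
Gen 4 (rule 126): 1111101100
Gen 5 (rule 122): 1000111110
Gen 6 (rule 124): 1100100011
Gen 7 (rule 126): 1111110111
Gen 8 (rule 122): 1000011101
Gen 9 (rule 124): 1100010111
Gen 10 (rule 126): 1110111101
Gen 11 (rule 122): 1011100110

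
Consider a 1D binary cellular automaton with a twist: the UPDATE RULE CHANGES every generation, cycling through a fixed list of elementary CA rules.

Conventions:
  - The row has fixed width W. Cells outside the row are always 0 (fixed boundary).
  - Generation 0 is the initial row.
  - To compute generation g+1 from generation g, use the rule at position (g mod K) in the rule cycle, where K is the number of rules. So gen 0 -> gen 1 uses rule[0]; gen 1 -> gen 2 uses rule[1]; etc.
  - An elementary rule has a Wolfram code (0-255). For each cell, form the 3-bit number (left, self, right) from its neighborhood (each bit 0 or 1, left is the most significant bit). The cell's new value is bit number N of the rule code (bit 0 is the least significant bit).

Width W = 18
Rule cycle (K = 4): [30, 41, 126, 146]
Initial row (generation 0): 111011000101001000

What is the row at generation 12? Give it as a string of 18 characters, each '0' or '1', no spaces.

Answer: 011111000111111101

Derivation:
Gen 0: 111011000101001000
Gen 1 (rule 30): 100010101101111100
Gen 2 (rule 41): 001001011011000001
Gen 3 (rule 126): 011111111111100011
Gen 4 (rule 146): 101111111111010100
Gen 5 (rule 30): 101000000000010110
Gen 6 (rule 41): 010011111111001100
Gen 7 (rule 126): 111110000001111110
Gen 8 (rule 146): 011101000010111101
Gen 9 (rule 30): 110001100110100001
Gen 10 (rule 41): 100101000101001100
Gen 11 (rule 126): 111111101111111110
Gen 12 (rule 146): 011111000111111101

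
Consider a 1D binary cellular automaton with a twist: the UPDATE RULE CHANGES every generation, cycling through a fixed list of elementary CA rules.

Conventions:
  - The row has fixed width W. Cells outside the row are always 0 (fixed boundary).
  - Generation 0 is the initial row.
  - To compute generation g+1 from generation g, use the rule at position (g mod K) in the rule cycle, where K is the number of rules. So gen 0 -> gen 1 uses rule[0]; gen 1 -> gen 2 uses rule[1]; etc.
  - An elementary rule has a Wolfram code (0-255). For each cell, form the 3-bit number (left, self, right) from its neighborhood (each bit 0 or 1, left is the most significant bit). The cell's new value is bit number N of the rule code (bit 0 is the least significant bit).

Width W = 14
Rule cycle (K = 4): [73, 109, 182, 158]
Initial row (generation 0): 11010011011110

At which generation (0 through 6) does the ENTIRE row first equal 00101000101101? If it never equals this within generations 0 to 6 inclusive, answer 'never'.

Gen 0: 11010011011110
Gen 1 (rule 73): 11000011010010
Gen 2 (rule 109): 11011011110010
Gen 3 (rule 182): 00100101101111
Gen 4 (rule 158): 01111101001110
Gen 5 (rule 73): 01000100001010
Gen 6 (rule 109): 01010101101110

Answer: never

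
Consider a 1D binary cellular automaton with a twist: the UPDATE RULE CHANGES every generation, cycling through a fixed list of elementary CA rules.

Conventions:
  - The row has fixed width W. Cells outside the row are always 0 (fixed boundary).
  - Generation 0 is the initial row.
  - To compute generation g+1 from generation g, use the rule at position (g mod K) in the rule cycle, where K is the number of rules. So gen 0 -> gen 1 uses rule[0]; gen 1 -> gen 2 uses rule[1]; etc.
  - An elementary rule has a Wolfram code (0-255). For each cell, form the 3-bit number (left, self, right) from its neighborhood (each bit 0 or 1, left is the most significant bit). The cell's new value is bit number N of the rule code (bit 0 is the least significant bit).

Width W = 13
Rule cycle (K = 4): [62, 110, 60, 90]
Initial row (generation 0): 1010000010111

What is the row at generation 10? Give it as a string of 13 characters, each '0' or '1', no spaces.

Answer: 1011101111111

Derivation:
Gen 0: 1010000010111
Gen 1 (rule 62): 1111000111100
Gen 2 (rule 110): 1001001100100
Gen 3 (rule 60): 1101101010110
Gen 4 (rule 90): 1101100000111
Gen 5 (rule 62): 1011010001100
Gen 6 (rule 110): 1111110011100
Gen 7 (rule 60): 1000001010010
Gen 8 (rule 90): 0100010001101
Gen 9 (rule 62): 1110111011011
Gen 10 (rule 110): 1011101111111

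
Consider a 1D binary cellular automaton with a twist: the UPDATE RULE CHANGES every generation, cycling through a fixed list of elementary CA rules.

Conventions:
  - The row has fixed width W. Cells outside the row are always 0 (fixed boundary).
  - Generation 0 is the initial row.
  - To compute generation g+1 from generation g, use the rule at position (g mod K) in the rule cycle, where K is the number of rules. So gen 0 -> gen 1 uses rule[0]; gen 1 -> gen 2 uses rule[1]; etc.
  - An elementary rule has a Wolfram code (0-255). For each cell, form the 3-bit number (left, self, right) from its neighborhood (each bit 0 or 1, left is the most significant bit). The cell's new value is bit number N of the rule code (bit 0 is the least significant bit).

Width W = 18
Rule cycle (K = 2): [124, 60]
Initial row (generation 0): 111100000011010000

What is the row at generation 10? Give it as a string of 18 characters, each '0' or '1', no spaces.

Answer: 101010110100100011

Derivation:
Gen 0: 111100000011010000
Gen 1 (rule 124): 100110000011111000
Gen 2 (rule 60): 110101000010000100
Gen 3 (rule 124): 111111100011000110
Gen 4 (rule 60): 100000010010100101
Gen 5 (rule 124): 110000011011110111
Gen 6 (rule 60): 101000010110001100
Gen 7 (rule 124): 111100011111001110
Gen 8 (rule 60): 100010010000101001
Gen 9 (rule 124): 110011011000111101
Gen 10 (rule 60): 101010110100100011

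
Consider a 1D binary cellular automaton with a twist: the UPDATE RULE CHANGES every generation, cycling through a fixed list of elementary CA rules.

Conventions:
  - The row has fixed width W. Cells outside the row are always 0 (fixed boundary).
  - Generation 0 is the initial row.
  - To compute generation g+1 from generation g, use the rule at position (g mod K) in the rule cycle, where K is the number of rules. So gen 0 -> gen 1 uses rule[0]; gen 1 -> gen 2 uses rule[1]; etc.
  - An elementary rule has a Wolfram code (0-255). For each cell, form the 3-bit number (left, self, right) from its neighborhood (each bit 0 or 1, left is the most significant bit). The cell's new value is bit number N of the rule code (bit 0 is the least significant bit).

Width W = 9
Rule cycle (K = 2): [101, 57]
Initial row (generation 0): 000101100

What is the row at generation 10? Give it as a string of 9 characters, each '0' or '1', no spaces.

Gen 0: 000101100
Gen 1 (rule 101): 110110101
Gen 2 (rule 57): 101101010
Gen 3 (rule 101): 110111110
Gen 4 (rule 57): 101100001
Gen 5 (rule 101): 110101101
Gen 6 (rule 57): 101011010
Gen 7 (rule 101): 111101110
Gen 8 (rule 57): 100011001
Gen 9 (rule 101): 101001001
Gen 10 (rule 57): 010100100

Answer: 010100100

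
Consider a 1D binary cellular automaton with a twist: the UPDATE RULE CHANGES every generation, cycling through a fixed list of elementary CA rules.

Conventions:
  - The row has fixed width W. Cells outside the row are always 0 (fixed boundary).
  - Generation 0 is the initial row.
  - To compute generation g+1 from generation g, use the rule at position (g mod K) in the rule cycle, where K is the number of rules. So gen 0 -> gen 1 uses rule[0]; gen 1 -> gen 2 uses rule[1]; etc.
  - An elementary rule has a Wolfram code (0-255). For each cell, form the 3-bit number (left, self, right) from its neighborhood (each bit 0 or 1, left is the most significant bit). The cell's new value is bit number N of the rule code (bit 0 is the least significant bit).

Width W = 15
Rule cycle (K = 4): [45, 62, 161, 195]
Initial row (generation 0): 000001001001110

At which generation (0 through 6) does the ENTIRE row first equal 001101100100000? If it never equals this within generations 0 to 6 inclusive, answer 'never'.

Answer: never

Derivation:
Gen 0: 000001001001110
Gen 1 (rule 45): 111101001001000
Gen 2 (rule 62): 100011111111100
Gen 3 (rule 161): 001001111111001
Gen 4 (rule 195): 110010111111010
Gen 5 (rule 45): 100011100000110
Gen 6 (rule 62): 110110010001101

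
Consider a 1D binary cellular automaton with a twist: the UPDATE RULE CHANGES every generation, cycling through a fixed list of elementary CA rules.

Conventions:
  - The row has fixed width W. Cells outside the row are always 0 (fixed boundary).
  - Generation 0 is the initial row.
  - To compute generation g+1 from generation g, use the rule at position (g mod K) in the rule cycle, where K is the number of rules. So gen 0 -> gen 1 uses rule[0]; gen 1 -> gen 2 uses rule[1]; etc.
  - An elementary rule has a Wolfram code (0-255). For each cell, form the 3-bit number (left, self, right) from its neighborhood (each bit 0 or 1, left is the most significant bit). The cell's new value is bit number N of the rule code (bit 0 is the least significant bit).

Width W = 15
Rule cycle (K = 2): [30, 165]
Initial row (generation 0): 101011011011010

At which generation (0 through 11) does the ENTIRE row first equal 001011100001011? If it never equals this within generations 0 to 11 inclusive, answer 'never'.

Answer: never

Derivation:
Gen 0: 101011011011010
Gen 1 (rule 30): 101010010010011
Gen 2 (rule 165): 111110010010000
Gen 3 (rule 30): 100001111111000
Gen 4 (rule 165): 101100111110011
Gen 5 (rule 30): 101011100001110
Gen 6 (rule 165): 111101001100100
Gen 7 (rule 30): 100001111011110
Gen 8 (rule 165): 101100110101100
Gen 9 (rule 30): 101011100101010
Gen 10 (rule 165): 111101000111110
Gen 11 (rule 30): 100001101100001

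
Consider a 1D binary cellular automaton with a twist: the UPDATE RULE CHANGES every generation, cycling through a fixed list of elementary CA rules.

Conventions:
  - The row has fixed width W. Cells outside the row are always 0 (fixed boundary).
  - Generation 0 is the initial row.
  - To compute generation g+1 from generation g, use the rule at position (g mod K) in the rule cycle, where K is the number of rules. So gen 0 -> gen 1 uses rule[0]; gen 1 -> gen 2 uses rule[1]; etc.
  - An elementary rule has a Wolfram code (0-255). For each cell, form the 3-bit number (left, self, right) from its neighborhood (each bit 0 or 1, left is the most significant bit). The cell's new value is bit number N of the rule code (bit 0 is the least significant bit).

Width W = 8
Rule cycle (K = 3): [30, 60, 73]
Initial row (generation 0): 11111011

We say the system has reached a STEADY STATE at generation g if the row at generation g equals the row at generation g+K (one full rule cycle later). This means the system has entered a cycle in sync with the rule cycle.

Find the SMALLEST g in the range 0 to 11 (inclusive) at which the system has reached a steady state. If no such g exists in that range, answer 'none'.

Answer: 3

Derivation:
Gen 0: 11111011
Gen 1 (rule 30): 10000010
Gen 2 (rule 60): 11000011
Gen 3 (rule 73): 11011011
Gen 4 (rule 30): 10010010
Gen 5 (rule 60): 11011011
Gen 6 (rule 73): 11011011
Gen 7 (rule 30): 10010010
Gen 8 (rule 60): 11011011
Gen 9 (rule 73): 11011011
Gen 10 (rule 30): 10010010
Gen 11 (rule 60): 11011011
Gen 12 (rule 73): 11011011
Gen 13 (rule 30): 10010010
Gen 14 (rule 60): 11011011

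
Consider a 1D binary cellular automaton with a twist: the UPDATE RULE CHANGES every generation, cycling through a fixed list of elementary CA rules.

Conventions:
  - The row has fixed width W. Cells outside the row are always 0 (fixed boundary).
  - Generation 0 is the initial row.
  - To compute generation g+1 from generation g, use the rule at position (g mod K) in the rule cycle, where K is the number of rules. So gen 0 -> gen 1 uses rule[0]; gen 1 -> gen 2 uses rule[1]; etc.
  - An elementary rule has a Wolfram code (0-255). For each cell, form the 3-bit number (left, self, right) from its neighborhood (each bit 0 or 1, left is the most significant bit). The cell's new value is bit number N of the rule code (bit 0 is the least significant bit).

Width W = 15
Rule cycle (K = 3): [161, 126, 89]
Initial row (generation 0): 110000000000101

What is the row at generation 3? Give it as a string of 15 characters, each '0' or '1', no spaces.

Gen 0: 110000000000101
Gen 1 (rule 161): 000111111110010
Gen 2 (rule 126): 001100000011111
Gen 3 (rule 89): 101111111010001

Answer: 101111111010001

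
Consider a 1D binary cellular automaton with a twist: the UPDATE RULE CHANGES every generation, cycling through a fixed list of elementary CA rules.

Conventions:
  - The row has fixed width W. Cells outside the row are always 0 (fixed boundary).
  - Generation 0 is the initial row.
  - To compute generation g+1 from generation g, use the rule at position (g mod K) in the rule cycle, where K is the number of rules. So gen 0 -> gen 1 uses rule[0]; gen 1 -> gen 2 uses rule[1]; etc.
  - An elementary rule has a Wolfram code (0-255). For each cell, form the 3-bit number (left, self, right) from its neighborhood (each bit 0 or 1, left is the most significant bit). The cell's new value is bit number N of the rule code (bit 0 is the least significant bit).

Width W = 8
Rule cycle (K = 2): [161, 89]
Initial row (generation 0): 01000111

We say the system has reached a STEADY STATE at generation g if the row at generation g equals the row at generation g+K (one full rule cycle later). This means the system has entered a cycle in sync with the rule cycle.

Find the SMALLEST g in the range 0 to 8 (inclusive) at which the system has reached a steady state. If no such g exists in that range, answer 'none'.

Gen 0: 01000111
Gen 1 (rule 161): 00010010
Gen 2 (rule 89): 11001001
Gen 3 (rule 161): 00000000
Gen 4 (rule 89): 11111111
Gen 5 (rule 161): 01111110
Gen 6 (rule 89): 01000011
Gen 7 (rule 161): 00011000
Gen 8 (rule 89): 11011111
Gen 9 (rule 161): 00101110
Gen 10 (rule 89): 10001011

Answer: none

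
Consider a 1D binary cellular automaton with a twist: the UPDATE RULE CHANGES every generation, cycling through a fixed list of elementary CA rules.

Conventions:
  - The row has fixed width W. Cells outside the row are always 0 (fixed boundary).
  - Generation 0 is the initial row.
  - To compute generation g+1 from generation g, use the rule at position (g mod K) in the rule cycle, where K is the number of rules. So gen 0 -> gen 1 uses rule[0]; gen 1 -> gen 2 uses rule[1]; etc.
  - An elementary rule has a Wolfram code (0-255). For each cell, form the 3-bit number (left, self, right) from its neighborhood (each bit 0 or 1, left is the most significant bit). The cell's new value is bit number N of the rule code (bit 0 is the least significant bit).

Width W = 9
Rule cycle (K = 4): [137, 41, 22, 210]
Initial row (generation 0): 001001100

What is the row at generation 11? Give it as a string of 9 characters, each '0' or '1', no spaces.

Answer: 000000000

Derivation:
Gen 0: 001001100
Gen 1 (rule 137): 100001001
Gen 2 (rule 41): 001100000
Gen 3 (rule 22): 010010000
Gen 4 (rule 210): 101101000
Gen 5 (rule 137): 001000011
Gen 6 (rule 41): 100011010
Gen 7 (rule 22): 110100011
Gen 8 (rule 210): 010010101
Gen 9 (rule 137): 000000000
Gen 10 (rule 41): 111111111
Gen 11 (rule 22): 000000000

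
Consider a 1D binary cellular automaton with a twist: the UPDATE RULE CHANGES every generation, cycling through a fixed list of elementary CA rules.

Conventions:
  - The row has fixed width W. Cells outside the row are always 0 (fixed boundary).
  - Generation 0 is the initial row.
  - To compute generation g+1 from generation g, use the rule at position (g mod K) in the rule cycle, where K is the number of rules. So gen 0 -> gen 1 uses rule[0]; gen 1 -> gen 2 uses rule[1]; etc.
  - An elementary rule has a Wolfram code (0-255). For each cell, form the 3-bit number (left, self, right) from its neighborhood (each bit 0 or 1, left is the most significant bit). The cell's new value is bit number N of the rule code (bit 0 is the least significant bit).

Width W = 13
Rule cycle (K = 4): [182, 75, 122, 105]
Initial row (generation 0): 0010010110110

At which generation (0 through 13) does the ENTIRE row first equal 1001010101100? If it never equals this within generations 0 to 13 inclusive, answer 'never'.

Answer: 6

Derivation:
Gen 0: 0010010110110
Gen 1 (rule 182): 0111111001001
Gen 2 (rule 75): 1100001010010
Gen 3 (rule 122): 1110010101101
Gen 4 (rule 105): 1010001011110
Gen 5 (rule 182): 1111011101101
Gen 6 (rule 75): 1001010101100
Gen 7 (rule 122): 0110101011110
Gen 8 (rule 105): 0111010110010
Gen 9 (rule 182): 1010111001111
Gen 10 (rule 75): 0000101011001
Gen 11 (rule 122): 0001010111110
Gen 12 (rule 105): 1100101100010
Gen 13 (rule 182): 0011110010111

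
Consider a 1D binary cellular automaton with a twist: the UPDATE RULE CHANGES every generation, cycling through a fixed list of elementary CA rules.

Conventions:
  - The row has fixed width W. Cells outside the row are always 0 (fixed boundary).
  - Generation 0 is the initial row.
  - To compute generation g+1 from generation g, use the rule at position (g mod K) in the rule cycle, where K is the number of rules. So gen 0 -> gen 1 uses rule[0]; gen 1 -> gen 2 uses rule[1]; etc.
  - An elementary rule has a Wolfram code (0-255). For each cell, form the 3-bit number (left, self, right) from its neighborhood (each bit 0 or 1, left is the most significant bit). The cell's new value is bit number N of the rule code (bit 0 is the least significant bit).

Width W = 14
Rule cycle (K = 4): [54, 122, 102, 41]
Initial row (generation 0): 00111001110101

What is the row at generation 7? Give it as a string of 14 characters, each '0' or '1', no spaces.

Answer: 00001000010010

Derivation:
Gen 0: 00111001110101
Gen 1 (rule 54): 01000110001111
Gen 2 (rule 122): 10101111011001
Gen 3 (rule 102): 11110001101011
Gen 4 (rule 41): 10000101010110
Gen 5 (rule 54): 11001111111001
Gen 6 (rule 122): 11111000001110
Gen 7 (rule 102): 00001000010010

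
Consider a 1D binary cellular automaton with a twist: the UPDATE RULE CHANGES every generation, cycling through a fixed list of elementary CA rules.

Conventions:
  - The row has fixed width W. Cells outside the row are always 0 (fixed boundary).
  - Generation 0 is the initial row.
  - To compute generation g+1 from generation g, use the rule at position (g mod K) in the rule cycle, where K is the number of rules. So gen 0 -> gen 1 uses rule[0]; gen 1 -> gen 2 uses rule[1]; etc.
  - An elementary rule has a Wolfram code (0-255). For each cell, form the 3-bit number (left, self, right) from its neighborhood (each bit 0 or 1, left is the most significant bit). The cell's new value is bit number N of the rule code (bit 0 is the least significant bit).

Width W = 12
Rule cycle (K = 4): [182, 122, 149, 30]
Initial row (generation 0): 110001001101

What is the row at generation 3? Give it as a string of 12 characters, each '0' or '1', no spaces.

Answer: 010001001110

Derivation:
Gen 0: 110001001101
Gen 1 (rule 182): 001011110011
Gen 2 (rule 122): 010110011111
Gen 3 (rule 149): 010001001110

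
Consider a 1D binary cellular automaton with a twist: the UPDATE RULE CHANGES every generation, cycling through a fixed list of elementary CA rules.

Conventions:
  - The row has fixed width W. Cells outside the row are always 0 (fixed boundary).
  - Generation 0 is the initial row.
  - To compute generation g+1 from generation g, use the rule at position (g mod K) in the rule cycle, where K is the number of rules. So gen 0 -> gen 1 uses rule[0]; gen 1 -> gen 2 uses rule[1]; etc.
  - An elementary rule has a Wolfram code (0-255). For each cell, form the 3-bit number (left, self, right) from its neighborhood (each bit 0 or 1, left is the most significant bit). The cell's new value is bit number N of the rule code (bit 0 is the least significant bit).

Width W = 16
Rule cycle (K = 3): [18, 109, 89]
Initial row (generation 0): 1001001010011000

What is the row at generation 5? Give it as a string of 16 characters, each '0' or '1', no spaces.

Gen 0: 1001001010011000
Gen 1 (rule 18): 0110110001100100
Gen 2 (rule 109): 0111110101100101
Gen 3 (rule 89): 0100010001110000
Gen 4 (rule 18): 1010101010001000
Gen 5 (rule 109): 1111111110101011

Answer: 1111111110101011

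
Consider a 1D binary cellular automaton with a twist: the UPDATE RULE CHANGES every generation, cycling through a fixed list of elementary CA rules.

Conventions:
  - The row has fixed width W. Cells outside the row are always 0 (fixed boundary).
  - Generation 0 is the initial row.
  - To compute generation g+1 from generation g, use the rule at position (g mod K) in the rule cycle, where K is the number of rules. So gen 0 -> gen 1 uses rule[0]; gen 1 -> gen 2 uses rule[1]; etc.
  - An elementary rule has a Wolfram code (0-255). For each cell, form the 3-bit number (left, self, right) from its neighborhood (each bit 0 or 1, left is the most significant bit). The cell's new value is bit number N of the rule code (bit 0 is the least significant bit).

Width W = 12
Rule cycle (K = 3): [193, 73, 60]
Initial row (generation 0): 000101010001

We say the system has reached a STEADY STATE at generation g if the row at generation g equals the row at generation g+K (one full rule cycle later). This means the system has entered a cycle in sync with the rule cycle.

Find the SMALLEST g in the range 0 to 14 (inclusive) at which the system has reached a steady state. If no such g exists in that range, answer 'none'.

Answer: none

Derivation:
Gen 0: 000101010001
Gen 1 (rule 193): 110000000100
Gen 2 (rule 73): 110111110001
Gen 3 (rule 60): 101100001001
Gen 4 (rule 193): 000101100000
Gen 5 (rule 73): 110001101111
Gen 6 (rule 60): 101001011000
Gen 7 (rule 193): 000000001011
Gen 8 (rule 73): 111111100011
Gen 9 (rule 60): 100000010010
Gen 10 (rule 193): 001111000000
Gen 11 (rule 73): 101001011111
Gen 12 (rule 60): 111101110000
Gen 13 (rule 193): 011100110111
Gen 14 (rule 73): 010100110101
Gen 15 (rule 60): 011110101111
Gen 16 (rule 193): 001110000111
Gen 17 (rule 73): 101010110101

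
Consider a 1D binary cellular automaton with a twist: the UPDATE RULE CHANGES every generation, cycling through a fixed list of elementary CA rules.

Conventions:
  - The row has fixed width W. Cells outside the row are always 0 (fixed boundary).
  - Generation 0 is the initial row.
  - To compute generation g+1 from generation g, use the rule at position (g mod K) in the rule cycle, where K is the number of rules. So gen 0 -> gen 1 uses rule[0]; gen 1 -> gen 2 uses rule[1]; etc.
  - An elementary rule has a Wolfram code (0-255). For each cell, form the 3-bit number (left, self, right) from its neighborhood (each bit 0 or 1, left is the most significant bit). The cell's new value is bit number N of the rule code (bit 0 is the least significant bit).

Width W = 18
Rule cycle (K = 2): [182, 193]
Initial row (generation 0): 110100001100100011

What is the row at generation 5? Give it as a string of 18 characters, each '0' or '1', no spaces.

Gen 0: 110100001100100011
Gen 1 (rule 182): 001110010011110100
Gen 2 (rule 193): 100110000001110001
Gen 3 (rule 182): 111001000010101011
Gen 4 (rule 193): 011000011000000001
Gen 5 (rule 182): 100100100100000011

Answer: 100100100100000011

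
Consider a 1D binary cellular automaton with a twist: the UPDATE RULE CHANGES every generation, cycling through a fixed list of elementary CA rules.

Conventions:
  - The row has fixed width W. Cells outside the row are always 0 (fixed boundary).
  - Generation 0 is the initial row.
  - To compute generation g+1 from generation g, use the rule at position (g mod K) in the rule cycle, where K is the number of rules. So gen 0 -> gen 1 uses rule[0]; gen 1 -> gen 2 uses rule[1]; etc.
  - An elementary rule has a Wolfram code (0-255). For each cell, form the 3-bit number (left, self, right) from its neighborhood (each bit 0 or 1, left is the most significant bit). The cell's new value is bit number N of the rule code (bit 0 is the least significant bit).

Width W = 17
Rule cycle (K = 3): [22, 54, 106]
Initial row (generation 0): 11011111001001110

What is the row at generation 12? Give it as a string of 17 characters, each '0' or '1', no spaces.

Gen 0: 11011111001001110
Gen 1 (rule 22): 00000000111110001
Gen 2 (rule 54): 00000001000001011
Gen 3 (rule 106): 00000010000010111
Gen 4 (rule 22): 00000111000110000
Gen 5 (rule 54): 00001000101001000
Gen 6 (rule 106): 00010001010010000
Gen 7 (rule 22): 00111011011111000
Gen 8 (rule 54): 01000100100000100
Gen 9 (rule 106): 10001001000001000
Gen 10 (rule 22): 11011111100011100
Gen 11 (rule 54): 00100000010100010
Gen 12 (rule 106): 01000000101000100

Answer: 01000000101000100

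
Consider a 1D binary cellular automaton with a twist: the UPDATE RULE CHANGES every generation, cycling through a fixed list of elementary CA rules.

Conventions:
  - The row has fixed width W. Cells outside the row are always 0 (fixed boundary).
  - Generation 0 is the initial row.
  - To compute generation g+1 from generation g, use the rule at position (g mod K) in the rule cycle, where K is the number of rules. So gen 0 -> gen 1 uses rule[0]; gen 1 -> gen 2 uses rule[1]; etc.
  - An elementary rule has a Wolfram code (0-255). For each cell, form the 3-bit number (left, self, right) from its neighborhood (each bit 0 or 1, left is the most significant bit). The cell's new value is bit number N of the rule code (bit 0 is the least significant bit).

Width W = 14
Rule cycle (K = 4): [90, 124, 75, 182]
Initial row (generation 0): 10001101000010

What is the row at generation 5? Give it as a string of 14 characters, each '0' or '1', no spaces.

Answer: 01101110111001

Derivation:
Gen 0: 10001101000010
Gen 1 (rule 90): 01011100100101
Gen 2 (rule 124): 01110110110111
Gen 3 (rule 75): 11010110110101
Gen 4 (rule 182): 00111001001111
Gen 5 (rule 90): 01101110111001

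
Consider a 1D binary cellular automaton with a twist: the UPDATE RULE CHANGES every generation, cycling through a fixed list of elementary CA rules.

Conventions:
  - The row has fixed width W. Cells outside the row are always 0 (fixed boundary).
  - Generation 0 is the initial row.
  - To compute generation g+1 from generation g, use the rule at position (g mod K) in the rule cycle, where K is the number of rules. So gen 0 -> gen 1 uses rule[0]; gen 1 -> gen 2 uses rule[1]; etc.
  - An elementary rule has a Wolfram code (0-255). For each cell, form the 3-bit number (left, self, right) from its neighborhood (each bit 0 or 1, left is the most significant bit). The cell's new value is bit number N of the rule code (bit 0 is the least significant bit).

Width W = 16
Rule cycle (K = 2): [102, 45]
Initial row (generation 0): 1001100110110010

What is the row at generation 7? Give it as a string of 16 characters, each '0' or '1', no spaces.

Answer: 0000111010100000

Derivation:
Gen 0: 1001100110110010
Gen 1 (rule 102): 1010101011010110
Gen 2 (rule 45): 1111111110111100
Gen 3 (rule 102): 0000000011000100
Gen 4 (rule 45): 1111111010010101
Gen 5 (rule 102): 0000001110111111
Gen 6 (rule 45): 1111101001100000
Gen 7 (rule 102): 0000111010100000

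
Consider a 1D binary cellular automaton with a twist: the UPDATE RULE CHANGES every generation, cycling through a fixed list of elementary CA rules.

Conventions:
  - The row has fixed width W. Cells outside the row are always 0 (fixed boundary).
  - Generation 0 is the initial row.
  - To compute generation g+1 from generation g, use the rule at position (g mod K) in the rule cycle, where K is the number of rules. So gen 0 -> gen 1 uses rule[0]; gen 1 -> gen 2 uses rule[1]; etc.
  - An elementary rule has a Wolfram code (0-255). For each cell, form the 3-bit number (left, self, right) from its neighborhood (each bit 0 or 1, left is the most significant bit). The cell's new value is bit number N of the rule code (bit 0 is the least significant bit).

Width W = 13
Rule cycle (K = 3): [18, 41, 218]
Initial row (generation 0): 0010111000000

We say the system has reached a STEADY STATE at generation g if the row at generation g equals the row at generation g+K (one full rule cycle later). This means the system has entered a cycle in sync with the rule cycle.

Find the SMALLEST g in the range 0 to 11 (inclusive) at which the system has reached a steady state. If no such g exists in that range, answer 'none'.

Answer: 4

Derivation:
Gen 0: 0010111000000
Gen 1 (rule 18): 0100000100000
Gen 2 (rule 41): 0001110001111
Gen 3 (rule 218): 0011111011111
Gen 4 (rule 18): 0100000000000
Gen 5 (rule 41): 0001111111111
Gen 6 (rule 218): 0011111111111
Gen 7 (rule 18): 0100000000000
Gen 8 (rule 41): 0001111111111
Gen 9 (rule 218): 0011111111111
Gen 10 (rule 18): 0100000000000
Gen 11 (rule 41): 0001111111111
Gen 12 (rule 218): 0011111111111
Gen 13 (rule 18): 0100000000000
Gen 14 (rule 41): 0001111111111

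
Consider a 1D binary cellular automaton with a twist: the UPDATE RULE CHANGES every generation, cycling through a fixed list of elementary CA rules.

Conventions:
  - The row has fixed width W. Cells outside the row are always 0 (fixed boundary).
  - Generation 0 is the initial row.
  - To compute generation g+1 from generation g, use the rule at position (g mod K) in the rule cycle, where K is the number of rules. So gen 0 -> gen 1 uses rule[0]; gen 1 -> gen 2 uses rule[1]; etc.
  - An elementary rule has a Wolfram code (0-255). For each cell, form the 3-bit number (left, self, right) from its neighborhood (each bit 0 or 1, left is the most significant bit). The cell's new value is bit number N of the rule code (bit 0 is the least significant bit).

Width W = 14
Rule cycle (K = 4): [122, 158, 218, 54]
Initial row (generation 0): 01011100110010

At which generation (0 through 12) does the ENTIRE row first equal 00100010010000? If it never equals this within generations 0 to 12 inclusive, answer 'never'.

Answer: 8

Derivation:
Gen 0: 01011100110010
Gen 1 (rule 122): 10110111111101
Gen 2 (rule 158): 10100111111001
Gen 3 (rule 218): 00011111111110
Gen 4 (rule 54): 00100000000001
Gen 5 (rule 122): 01010000000010
Gen 6 (rule 158): 11011000000111
Gen 7 (rule 218): 11011100001111
Gen 8 (rule 54): 00100010010000
Gen 9 (rule 122): 01010101101000
Gen 10 (rule 158): 11010101001100
Gen 11 (rule 218): 11000000111110
Gen 12 (rule 54): 00100001000001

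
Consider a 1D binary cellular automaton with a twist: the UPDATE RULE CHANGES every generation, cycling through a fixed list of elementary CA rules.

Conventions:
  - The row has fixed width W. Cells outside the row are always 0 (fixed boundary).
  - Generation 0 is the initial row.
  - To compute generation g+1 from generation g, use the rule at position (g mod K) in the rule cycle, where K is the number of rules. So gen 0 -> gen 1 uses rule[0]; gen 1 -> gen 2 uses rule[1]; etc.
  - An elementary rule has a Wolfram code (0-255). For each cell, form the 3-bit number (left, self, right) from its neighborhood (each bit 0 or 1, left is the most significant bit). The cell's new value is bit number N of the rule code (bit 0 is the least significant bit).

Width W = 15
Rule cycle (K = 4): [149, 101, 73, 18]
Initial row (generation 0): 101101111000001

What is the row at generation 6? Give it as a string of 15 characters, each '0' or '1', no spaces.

Answer: 000101000000001

Derivation:
Gen 0: 101101111000001
Gen 1 (rule 149): 100000110111101
Gen 2 (rule 101): 101110011000111
Gen 3 (rule 73): 001010011010101
Gen 4 (rule 18): 010001100000000
Gen 5 (rule 149): 011100011111111
Gen 6 (rule 101): 000101000000001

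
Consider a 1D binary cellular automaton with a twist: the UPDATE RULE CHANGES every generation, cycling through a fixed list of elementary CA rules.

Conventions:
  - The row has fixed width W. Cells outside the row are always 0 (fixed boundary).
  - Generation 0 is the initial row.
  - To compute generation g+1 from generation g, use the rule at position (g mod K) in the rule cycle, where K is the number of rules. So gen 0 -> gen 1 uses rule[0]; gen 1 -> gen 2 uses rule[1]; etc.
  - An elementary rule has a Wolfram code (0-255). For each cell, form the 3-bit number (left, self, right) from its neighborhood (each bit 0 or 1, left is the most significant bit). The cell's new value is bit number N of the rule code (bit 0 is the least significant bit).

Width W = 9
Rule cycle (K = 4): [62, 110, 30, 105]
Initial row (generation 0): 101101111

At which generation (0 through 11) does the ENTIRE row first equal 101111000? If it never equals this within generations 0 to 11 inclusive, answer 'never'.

Answer: 2

Derivation:
Gen 0: 101101111
Gen 1 (rule 62): 111011000
Gen 2 (rule 110): 101111000
Gen 3 (rule 30): 101000100
Gen 4 (rule 105): 010010001
Gen 5 (rule 62): 111111011
Gen 6 (rule 110): 100001111
Gen 7 (rule 30): 110011000
Gen 8 (rule 105): 110011011
Gen 9 (rule 62): 101110110
Gen 10 (rule 110): 111011110
Gen 11 (rule 30): 100010001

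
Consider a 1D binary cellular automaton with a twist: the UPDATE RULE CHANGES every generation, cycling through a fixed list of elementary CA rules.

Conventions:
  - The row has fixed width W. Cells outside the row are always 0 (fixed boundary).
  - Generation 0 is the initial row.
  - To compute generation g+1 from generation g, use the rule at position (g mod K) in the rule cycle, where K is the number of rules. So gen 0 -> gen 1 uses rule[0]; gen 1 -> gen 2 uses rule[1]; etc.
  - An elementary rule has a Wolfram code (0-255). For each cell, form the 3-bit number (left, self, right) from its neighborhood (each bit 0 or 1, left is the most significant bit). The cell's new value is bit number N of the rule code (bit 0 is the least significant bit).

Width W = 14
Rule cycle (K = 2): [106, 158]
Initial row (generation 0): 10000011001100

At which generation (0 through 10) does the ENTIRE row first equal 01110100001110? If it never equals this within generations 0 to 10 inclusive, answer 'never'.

Gen 0: 10000011001100
Gen 1 (rule 106): 00000111011100
Gen 2 (rule 158): 00001110011010
Gen 3 (rule 106): 00011010111100
Gen 4 (rule 158): 00110010111010
Gen 5 (rule 106): 01110101101100
Gen 6 (rule 158): 11100101001010
Gen 7 (rule 106): 10101010010100
Gen 8 (rule 158): 10101011110110
Gen 9 (rule 106): 01010110011110
Gen 10 (rule 158): 11010101111101

Answer: never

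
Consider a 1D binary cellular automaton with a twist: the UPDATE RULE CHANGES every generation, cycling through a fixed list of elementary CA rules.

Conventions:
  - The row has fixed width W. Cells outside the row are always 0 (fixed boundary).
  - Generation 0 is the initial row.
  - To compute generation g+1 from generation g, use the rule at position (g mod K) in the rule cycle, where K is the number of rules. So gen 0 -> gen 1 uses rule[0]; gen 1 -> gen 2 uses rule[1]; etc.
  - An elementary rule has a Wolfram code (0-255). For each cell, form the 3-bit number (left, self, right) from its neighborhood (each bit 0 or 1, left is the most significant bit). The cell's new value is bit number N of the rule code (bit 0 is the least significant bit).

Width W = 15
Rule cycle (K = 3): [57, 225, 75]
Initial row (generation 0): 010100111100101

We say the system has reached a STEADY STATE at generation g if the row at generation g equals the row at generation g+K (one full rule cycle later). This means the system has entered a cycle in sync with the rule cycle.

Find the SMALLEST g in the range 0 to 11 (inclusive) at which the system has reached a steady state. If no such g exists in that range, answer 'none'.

Gen 0: 010100111100101
Gen 1 (rule 57): 001010100010010
Gen 2 (rule 225): 100101001000000
Gen 3 (rule 75): 001000010011111
Gen 4 (rule 57): 100111001010000
Gen 5 (rule 225): 000011000100111
Gen 6 (rule 75): 111111011001101
Gen 7 (rule 57): 100000110101010
Gen 8 (rule 225): 001110011010100
Gen 9 (rule 75): 111010111000001
Gen 10 (rule 57): 100101100111100
Gen 11 (rule 225): 000010100011101
Gen 12 (rule 75): 111100001110100
Gen 13 (rule 57): 100011101001011
Gen 14 (rule 225): 001001110000101

Answer: none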